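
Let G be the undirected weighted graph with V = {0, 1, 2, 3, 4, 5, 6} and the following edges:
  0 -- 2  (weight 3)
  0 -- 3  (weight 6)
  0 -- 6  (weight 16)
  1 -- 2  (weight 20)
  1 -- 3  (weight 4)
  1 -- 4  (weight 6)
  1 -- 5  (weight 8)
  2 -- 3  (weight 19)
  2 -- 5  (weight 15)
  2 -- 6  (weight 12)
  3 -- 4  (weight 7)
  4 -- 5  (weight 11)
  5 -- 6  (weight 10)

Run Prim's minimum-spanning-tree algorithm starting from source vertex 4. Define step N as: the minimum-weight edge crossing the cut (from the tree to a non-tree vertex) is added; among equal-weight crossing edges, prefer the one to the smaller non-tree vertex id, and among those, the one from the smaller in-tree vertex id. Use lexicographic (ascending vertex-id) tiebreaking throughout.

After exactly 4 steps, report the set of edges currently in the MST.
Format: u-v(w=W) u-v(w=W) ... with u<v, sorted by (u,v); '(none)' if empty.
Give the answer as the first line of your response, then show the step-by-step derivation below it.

0-2(w=3) 0-3(w=6) 1-3(w=4) 1-4(w=6)

step 1: add edge 1-4 (w=6); MST = {1-4(w=6)}
step 2: add edge 1-3 (w=4); MST = {1-3(w=4) 1-4(w=6)}
step 3: add edge 0-3 (w=6); MST = {0-3(w=6) 1-3(w=4) 1-4(w=6)}
step 4: add edge 0-2 (w=3); MST = {0-2(w=3) 0-3(w=6) 1-3(w=4) 1-4(w=6)}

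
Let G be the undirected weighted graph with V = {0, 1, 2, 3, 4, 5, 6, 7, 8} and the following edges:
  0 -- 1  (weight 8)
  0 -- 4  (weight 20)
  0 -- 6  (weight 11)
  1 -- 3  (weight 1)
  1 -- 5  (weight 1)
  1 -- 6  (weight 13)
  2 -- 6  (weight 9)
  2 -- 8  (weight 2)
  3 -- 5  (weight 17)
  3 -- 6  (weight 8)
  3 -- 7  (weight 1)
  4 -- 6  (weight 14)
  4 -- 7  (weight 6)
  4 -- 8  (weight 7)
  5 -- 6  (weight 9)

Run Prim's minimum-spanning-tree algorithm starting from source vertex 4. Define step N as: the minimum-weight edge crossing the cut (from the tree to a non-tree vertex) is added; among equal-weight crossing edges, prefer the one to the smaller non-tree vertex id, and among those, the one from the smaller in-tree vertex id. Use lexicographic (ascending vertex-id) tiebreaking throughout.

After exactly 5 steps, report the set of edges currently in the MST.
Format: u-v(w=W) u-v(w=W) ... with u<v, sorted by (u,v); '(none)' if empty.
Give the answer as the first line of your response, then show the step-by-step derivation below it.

1-3(w=1) 1-5(w=1) 3-7(w=1) 4-7(w=6) 4-8(w=7)

step 1: add edge 4-7 (w=6); MST = {4-7(w=6)}
step 2: add edge 3-7 (w=1); MST = {3-7(w=1) 4-7(w=6)}
step 3: add edge 1-3 (w=1); MST = {1-3(w=1) 3-7(w=1) 4-7(w=6)}
step 4: add edge 1-5 (w=1); MST = {1-3(w=1) 1-5(w=1) 3-7(w=1) 4-7(w=6)}
step 5: add edge 4-8 (w=7); MST = {1-3(w=1) 1-5(w=1) 3-7(w=1) 4-7(w=6) 4-8(w=7)}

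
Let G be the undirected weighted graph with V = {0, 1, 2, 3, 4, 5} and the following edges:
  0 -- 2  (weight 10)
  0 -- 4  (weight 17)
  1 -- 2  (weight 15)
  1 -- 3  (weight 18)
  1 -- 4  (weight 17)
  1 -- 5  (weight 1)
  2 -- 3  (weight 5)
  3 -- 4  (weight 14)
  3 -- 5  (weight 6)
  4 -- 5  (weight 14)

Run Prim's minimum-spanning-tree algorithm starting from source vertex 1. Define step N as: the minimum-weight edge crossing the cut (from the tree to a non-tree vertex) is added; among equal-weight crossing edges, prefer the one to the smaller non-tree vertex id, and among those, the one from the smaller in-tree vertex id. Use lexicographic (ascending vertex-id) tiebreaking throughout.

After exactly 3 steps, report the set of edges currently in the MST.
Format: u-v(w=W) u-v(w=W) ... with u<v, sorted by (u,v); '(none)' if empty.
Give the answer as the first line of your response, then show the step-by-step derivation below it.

1-5(w=1) 2-3(w=5) 3-5(w=6)

step 1: add edge 1-5 (w=1); MST = {1-5(w=1)}
step 2: add edge 3-5 (w=6); MST = {1-5(w=1) 3-5(w=6)}
step 3: add edge 2-3 (w=5); MST = {1-5(w=1) 2-3(w=5) 3-5(w=6)}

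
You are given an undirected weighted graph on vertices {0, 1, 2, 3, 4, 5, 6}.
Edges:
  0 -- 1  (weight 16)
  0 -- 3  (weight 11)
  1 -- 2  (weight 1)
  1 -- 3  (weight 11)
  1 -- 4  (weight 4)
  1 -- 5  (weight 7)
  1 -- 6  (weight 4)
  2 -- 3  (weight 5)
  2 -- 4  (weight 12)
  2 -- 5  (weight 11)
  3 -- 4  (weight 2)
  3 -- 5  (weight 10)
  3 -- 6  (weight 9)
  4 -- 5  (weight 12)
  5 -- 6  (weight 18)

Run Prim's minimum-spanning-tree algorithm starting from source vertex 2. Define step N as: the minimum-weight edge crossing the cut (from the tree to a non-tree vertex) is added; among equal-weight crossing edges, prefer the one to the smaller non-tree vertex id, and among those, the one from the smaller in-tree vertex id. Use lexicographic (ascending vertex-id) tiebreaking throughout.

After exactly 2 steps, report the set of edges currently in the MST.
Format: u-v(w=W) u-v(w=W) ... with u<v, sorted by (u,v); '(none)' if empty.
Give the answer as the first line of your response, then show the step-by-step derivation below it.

1-2(w=1) 1-4(w=4)

step 1: add edge 1-2 (w=1); MST = {1-2(w=1)}
step 2: add edge 1-4 (w=4); MST = {1-2(w=1) 1-4(w=4)}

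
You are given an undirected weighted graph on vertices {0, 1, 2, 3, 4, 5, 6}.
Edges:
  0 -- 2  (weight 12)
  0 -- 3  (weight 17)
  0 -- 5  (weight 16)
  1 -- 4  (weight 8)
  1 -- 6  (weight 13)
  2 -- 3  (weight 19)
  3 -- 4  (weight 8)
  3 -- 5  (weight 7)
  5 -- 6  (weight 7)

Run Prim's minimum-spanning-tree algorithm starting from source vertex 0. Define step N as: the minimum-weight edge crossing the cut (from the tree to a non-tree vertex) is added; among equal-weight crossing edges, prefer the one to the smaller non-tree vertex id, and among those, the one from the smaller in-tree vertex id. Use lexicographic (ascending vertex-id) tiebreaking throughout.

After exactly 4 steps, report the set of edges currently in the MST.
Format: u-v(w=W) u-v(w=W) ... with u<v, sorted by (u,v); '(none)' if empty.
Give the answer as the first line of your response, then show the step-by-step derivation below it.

0-2(w=12) 0-5(w=16) 3-5(w=7) 5-6(w=7)

step 1: add edge 0-2 (w=12); MST = {0-2(w=12)}
step 2: add edge 0-5 (w=16); MST = {0-2(w=12) 0-5(w=16)}
step 3: add edge 3-5 (w=7); MST = {0-2(w=12) 0-5(w=16) 3-5(w=7)}
step 4: add edge 5-6 (w=7); MST = {0-2(w=12) 0-5(w=16) 3-5(w=7) 5-6(w=7)}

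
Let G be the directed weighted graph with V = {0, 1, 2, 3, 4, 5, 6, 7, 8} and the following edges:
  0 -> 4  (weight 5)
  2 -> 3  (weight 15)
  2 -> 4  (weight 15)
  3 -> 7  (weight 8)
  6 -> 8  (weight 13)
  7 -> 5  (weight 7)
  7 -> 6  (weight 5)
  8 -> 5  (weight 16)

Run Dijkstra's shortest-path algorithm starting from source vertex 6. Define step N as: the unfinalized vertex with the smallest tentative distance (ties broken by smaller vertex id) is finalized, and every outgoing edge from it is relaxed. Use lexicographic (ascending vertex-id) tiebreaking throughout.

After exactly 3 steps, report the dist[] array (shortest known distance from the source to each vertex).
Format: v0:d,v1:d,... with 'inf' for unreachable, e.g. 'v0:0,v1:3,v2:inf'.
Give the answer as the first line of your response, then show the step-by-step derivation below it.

v0:inf,v1:inf,v2:inf,v3:inf,v4:inf,v5:29,v6:0,v7:inf,v8:13

step 1: dist = v0:inf,v1:inf,v2:inf,v3:inf,v4:inf,v5:inf,v6:0,v7:inf,v8:13
step 2: dist = v0:inf,v1:inf,v2:inf,v3:inf,v4:inf,v5:29,v6:0,v7:inf,v8:13
step 3: dist = v0:inf,v1:inf,v2:inf,v3:inf,v4:inf,v5:29,v6:0,v7:inf,v8:13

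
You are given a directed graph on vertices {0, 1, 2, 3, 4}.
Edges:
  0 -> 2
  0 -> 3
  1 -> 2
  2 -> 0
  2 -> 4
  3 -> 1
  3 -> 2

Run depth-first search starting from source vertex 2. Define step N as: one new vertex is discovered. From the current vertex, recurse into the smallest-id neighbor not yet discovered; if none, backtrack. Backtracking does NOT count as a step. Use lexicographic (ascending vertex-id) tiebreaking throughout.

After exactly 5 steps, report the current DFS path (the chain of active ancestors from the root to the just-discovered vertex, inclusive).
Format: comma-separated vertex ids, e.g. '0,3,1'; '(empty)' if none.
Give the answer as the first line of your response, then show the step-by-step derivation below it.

2,4

step 1: discover 2; path=2; order=2
step 2: discover 0; path=2>0; order=2,0
step 3: discover 3; path=2>0>3; order=2,0,3
step 4: discover 1; path=2>0>3>1; order=2,0,3,1
step 5: discover 4; path=2>4; order=2,0,3,1,4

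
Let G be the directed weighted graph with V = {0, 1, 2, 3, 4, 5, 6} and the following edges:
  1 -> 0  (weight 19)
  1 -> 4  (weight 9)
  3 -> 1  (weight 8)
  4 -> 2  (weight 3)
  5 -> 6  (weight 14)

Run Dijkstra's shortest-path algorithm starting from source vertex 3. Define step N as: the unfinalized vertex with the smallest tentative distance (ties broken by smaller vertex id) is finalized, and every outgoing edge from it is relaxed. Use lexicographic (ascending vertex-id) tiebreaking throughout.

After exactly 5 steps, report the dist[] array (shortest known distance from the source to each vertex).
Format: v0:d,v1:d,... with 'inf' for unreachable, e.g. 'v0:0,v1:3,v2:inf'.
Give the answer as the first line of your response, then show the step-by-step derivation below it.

v0:27,v1:8,v2:20,v3:0,v4:17,v5:inf,v6:inf

step 1: dist = v0:inf,v1:8,v2:inf,v3:0,v4:inf,v5:inf,v6:inf
step 2: dist = v0:27,v1:8,v2:inf,v3:0,v4:17,v5:inf,v6:inf
step 3: dist = v0:27,v1:8,v2:20,v3:0,v4:17,v5:inf,v6:inf
step 4: dist = v0:27,v1:8,v2:20,v3:0,v4:17,v5:inf,v6:inf
step 5: dist = v0:27,v1:8,v2:20,v3:0,v4:17,v5:inf,v6:inf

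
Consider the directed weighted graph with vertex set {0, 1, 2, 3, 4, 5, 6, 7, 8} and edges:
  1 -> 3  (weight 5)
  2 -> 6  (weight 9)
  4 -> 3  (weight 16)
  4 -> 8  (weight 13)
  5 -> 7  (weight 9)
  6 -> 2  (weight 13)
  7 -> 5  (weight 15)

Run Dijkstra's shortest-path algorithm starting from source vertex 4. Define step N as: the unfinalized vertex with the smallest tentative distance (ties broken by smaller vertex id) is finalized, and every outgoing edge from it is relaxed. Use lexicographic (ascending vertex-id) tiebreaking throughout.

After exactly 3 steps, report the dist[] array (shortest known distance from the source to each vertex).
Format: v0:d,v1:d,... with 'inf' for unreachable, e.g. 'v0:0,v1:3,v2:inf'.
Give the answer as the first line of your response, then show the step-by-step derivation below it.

v0:inf,v1:inf,v2:inf,v3:16,v4:0,v5:inf,v6:inf,v7:inf,v8:13

step 1: dist = v0:inf,v1:inf,v2:inf,v3:16,v4:0,v5:inf,v6:inf,v7:inf,v8:13
step 2: dist = v0:inf,v1:inf,v2:inf,v3:16,v4:0,v5:inf,v6:inf,v7:inf,v8:13
step 3: dist = v0:inf,v1:inf,v2:inf,v3:16,v4:0,v5:inf,v6:inf,v7:inf,v8:13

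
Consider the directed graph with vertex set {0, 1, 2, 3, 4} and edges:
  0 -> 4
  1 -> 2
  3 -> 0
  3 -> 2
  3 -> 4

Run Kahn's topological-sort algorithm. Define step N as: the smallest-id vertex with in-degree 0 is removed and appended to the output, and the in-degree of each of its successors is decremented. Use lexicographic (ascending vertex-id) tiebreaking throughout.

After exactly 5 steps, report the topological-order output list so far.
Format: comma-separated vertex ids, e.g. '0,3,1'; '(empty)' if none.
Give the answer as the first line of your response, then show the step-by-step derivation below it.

1,3,0,2,4

step 1: output 1; order=[1]; indeg=(1,0,1,0,2)
step 2: output 3; order=[1,3]; indeg=(0,0,0,0,1)
step 3: output 0; order=[1,3,0]; indeg=(0,0,0,0,0)
step 4: output 2; order=[1,3,0,2]; indeg=(0,0,0,0,0)
step 5: output 4; order=[1,3,0,2,4]; indeg=(0,0,0,0,0)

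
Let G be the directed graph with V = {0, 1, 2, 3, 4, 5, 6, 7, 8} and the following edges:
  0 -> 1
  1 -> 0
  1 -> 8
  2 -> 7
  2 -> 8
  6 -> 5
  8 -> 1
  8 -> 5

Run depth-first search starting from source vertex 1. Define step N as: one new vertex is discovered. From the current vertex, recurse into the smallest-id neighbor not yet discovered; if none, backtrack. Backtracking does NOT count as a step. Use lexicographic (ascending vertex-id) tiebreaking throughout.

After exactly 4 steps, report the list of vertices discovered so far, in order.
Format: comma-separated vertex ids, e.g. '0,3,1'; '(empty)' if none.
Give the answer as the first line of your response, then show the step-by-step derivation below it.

1,0,8,5

step 1: discover 1; path=1; order=1
step 2: discover 0; path=1>0; order=1,0
step 3: discover 8; path=1>8; order=1,0,8
step 4: discover 5; path=1>8>5; order=1,0,8,5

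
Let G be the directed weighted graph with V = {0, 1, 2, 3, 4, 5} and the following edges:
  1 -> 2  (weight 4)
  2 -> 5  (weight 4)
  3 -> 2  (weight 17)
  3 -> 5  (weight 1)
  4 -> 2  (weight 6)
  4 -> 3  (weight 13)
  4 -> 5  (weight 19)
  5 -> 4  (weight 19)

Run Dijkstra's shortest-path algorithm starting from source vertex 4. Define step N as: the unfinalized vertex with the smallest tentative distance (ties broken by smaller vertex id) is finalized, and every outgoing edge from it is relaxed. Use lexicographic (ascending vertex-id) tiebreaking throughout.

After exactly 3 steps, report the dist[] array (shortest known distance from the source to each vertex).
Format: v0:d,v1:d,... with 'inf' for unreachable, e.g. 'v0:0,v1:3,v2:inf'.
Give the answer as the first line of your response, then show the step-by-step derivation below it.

v0:inf,v1:inf,v2:6,v3:13,v4:0,v5:10

step 1: dist = v0:inf,v1:inf,v2:6,v3:13,v4:0,v5:19
step 2: dist = v0:inf,v1:inf,v2:6,v3:13,v4:0,v5:10
step 3: dist = v0:inf,v1:inf,v2:6,v3:13,v4:0,v5:10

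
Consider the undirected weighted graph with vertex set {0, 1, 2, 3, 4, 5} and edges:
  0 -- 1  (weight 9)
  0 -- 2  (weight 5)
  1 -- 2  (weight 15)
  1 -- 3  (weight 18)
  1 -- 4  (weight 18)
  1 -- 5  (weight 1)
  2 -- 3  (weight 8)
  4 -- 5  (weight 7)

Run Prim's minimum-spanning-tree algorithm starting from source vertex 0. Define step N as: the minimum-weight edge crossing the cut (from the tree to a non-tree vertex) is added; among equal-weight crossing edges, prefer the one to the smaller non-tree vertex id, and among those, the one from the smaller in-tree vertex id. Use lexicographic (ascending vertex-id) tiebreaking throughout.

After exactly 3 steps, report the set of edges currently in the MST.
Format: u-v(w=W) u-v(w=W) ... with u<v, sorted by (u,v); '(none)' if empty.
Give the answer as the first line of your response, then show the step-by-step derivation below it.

0-1(w=9) 0-2(w=5) 2-3(w=8)

step 1: add edge 0-2 (w=5); MST = {0-2(w=5)}
step 2: add edge 2-3 (w=8); MST = {0-2(w=5) 2-3(w=8)}
step 3: add edge 0-1 (w=9); MST = {0-1(w=9) 0-2(w=5) 2-3(w=8)}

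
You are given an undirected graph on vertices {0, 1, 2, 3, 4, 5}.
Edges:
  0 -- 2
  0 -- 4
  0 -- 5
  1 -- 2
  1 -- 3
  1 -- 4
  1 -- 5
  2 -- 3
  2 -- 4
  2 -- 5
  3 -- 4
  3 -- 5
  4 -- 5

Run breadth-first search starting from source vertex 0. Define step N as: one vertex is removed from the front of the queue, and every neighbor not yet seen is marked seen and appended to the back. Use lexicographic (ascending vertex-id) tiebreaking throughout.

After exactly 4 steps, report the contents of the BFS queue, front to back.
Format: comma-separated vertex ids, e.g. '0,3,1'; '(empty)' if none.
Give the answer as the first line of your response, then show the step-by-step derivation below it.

1,3

step 1: dequeue 0; queue=[2,4,5]; order=0
step 2: dequeue 2; queue=[4,5,1,3]; order=0,2
step 3: dequeue 4; queue=[5,1,3]; order=0,2,4
step 4: dequeue 5; queue=[1,3]; order=0,2,4,5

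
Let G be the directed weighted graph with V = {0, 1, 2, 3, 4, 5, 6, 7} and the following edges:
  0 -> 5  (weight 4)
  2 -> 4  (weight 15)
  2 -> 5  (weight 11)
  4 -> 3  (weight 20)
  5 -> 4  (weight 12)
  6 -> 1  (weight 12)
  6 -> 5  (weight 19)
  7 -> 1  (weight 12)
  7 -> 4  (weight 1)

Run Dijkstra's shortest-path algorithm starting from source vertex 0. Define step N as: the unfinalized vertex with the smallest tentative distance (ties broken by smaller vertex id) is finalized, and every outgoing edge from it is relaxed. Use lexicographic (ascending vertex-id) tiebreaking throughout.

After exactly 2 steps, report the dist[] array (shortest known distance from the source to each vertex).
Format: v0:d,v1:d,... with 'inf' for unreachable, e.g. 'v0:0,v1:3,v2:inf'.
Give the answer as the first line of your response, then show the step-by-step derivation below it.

v0:0,v1:inf,v2:inf,v3:inf,v4:16,v5:4,v6:inf,v7:inf

step 1: dist = v0:0,v1:inf,v2:inf,v3:inf,v4:inf,v5:4,v6:inf,v7:inf
step 2: dist = v0:0,v1:inf,v2:inf,v3:inf,v4:16,v5:4,v6:inf,v7:inf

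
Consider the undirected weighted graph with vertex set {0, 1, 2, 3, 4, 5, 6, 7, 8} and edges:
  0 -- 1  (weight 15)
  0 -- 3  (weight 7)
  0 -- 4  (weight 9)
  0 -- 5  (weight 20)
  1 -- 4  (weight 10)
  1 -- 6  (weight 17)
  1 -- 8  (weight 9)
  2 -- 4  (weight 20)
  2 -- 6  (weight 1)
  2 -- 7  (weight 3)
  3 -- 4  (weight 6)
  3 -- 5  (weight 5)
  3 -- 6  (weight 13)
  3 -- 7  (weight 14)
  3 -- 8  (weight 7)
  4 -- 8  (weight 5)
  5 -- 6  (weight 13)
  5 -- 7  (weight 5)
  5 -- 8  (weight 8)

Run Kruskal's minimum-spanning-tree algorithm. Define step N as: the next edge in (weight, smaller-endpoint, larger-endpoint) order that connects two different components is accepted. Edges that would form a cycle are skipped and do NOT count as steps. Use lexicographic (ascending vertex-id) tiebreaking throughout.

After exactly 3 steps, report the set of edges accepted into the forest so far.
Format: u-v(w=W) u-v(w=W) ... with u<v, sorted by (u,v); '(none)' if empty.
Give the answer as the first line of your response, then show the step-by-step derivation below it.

2-6(w=1) 2-7(w=3) 3-5(w=5)

step 1: add edge 2-6 (w=1); MST = {2-6(w=1)}
step 2: add edge 2-7 (w=3); MST = {2-6(w=1) 2-7(w=3)}
step 3: add edge 3-5 (w=5); MST = {2-6(w=1) 2-7(w=3) 3-5(w=5)}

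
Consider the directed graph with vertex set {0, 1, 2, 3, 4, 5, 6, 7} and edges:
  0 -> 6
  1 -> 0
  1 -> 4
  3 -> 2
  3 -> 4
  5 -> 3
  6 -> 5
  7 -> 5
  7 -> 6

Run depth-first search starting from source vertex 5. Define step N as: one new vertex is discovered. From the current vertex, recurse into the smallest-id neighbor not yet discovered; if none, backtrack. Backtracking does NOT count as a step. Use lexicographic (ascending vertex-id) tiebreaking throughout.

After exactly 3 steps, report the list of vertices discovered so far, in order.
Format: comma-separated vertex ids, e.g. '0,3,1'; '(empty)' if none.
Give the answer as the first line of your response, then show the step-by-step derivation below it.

5,3,2

step 1: discover 5; path=5; order=5
step 2: discover 3; path=5>3; order=5,3
step 3: discover 2; path=5>3>2; order=5,3,2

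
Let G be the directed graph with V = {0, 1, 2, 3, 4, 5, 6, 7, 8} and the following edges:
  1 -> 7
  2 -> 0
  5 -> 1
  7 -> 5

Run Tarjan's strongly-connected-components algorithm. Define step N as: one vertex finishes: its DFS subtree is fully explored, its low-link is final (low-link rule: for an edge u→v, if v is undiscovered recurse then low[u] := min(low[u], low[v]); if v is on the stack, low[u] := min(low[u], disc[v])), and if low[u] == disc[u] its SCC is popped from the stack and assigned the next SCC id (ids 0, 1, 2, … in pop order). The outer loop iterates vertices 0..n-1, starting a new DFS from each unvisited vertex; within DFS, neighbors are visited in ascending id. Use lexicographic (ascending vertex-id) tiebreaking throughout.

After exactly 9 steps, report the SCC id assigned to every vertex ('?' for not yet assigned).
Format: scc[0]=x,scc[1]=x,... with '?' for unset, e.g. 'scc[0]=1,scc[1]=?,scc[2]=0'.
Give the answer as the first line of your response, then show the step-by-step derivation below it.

scc[0]=0,scc[1]=1,scc[2]=2,scc[3]=3,scc[4]=4,scc[5]=1,scc[6]=5,scc[7]=1,scc[8]=6

step 1: low=(low[0]=0,low[1]=?,low[2]=?,low[3]=?,low[4]=?,low[5]=?,low[6]=?,low[7]=?,low[8]=?); scc=(scc[0]=0,scc[1]=?,scc[2]=?,scc[3]=?,scc[4]=?,scc[5]=?,scc[6]=?,scc[7]=?,scc[8]=?)
step 2: low=(low[0]=0,low[1]=1,low[2]=?,low[3]=?,low[4]=?,low[5]=1,low[6]=?,low[7]=2,low[8]=?); scc=(scc[0]=0,scc[1]=?,scc[2]=?,scc[3]=?,scc[4]=?,scc[5]=?,scc[6]=?,scc[7]=?,scc[8]=?)
step 3: low=(low[0]=0,low[1]=1,low[2]=?,low[3]=?,low[4]=?,low[5]=1,low[6]=?,low[7]=1,low[8]=?); scc=(scc[0]=0,scc[1]=?,scc[2]=?,scc[3]=?,scc[4]=?,scc[5]=?,scc[6]=?,scc[7]=?,scc[8]=?)
step 4: low=(low[0]=0,low[1]=1,low[2]=?,low[3]=?,low[4]=?,low[5]=1,low[6]=?,low[7]=1,low[8]=?); scc=(scc[0]=0,scc[1]=1,scc[2]=?,scc[3]=?,scc[4]=?,scc[5]=1,scc[6]=?,scc[7]=1,scc[8]=?)
step 5: low=(low[0]=0,low[1]=1,low[2]=4,low[3]=?,low[4]=?,low[5]=1,low[6]=?,low[7]=1,low[8]=?); scc=(scc[0]=0,scc[1]=1,scc[2]=2,scc[3]=?,scc[4]=?,scc[5]=1,scc[6]=?,scc[7]=1,scc[8]=?)
step 6: low=(low[0]=0,low[1]=1,low[2]=4,low[3]=5,low[4]=?,low[5]=1,low[6]=?,low[7]=1,low[8]=?); scc=(scc[0]=0,scc[1]=1,scc[2]=2,scc[3]=3,scc[4]=?,scc[5]=1,scc[6]=?,scc[7]=1,scc[8]=?)
step 7: low=(low[0]=0,low[1]=1,low[2]=4,low[3]=5,low[4]=6,low[5]=1,low[6]=?,low[7]=1,low[8]=?); scc=(scc[0]=0,scc[1]=1,scc[2]=2,scc[3]=3,scc[4]=4,scc[5]=1,scc[6]=?,scc[7]=1,scc[8]=?)
step 8: low=(low[0]=0,low[1]=1,low[2]=4,low[3]=5,low[4]=6,low[5]=1,low[6]=7,low[7]=1,low[8]=?); scc=(scc[0]=0,scc[1]=1,scc[2]=2,scc[3]=3,scc[4]=4,scc[5]=1,scc[6]=5,scc[7]=1,scc[8]=?)
step 9: low=(low[0]=0,low[1]=1,low[2]=4,low[3]=5,low[4]=6,low[5]=1,low[6]=7,low[7]=1,low[8]=8); scc=(scc[0]=0,scc[1]=1,scc[2]=2,scc[3]=3,scc[4]=4,scc[5]=1,scc[6]=5,scc[7]=1,scc[8]=6)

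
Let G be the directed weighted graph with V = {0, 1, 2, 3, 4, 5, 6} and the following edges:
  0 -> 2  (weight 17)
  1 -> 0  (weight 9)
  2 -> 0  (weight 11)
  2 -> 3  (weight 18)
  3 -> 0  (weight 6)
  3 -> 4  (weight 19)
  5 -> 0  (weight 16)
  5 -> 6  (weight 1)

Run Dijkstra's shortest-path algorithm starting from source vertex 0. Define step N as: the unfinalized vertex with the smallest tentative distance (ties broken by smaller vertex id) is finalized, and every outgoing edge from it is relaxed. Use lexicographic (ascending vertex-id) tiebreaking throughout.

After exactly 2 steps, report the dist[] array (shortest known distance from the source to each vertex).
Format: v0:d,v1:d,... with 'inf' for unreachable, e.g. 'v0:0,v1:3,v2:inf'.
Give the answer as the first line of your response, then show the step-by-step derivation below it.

v0:0,v1:inf,v2:17,v3:35,v4:inf,v5:inf,v6:inf

step 1: dist = v0:0,v1:inf,v2:17,v3:inf,v4:inf,v5:inf,v6:inf
step 2: dist = v0:0,v1:inf,v2:17,v3:35,v4:inf,v5:inf,v6:inf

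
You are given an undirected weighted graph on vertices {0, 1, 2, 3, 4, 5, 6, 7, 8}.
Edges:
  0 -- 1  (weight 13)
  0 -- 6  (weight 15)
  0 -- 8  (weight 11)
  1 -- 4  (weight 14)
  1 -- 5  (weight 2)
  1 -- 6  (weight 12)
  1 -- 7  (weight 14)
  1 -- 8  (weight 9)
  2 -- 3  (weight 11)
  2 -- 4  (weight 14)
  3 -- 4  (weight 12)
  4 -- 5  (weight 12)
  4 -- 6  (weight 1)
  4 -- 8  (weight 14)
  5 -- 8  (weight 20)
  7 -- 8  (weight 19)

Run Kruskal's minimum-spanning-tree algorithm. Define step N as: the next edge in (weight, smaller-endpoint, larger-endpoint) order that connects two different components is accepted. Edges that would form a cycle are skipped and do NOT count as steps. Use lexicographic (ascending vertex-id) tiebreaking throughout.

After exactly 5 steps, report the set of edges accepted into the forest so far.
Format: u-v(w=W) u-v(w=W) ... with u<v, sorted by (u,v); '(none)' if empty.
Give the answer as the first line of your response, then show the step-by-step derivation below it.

0-8(w=11) 1-5(w=2) 1-8(w=9) 2-3(w=11) 4-6(w=1)

step 1: add edge 4-6 (w=1); MST = {4-6(w=1)}
step 2: add edge 1-5 (w=2); MST = {1-5(w=2) 4-6(w=1)}
step 3: add edge 1-8 (w=9); MST = {1-5(w=2) 1-8(w=9) 4-6(w=1)}
step 4: add edge 0-8 (w=11); MST = {0-8(w=11) 1-5(w=2) 1-8(w=9) 4-6(w=1)}
step 5: add edge 2-3 (w=11); MST = {0-8(w=11) 1-5(w=2) 1-8(w=9) 2-3(w=11) 4-6(w=1)}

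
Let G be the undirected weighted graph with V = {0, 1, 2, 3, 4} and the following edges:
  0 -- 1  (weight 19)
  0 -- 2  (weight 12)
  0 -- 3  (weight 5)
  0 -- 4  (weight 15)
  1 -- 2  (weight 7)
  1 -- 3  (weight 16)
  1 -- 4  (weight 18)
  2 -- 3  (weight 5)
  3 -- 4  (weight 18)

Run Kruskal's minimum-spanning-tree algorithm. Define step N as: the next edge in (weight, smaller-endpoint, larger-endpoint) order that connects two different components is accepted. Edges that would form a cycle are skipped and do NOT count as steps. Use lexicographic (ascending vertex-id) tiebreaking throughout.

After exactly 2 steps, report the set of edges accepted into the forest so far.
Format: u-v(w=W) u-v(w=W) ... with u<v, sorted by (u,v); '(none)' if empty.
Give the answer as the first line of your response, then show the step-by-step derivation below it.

0-3(w=5) 2-3(w=5)

step 1: add edge 0-3 (w=5); MST = {0-3(w=5)}
step 2: add edge 2-3 (w=5); MST = {0-3(w=5) 2-3(w=5)}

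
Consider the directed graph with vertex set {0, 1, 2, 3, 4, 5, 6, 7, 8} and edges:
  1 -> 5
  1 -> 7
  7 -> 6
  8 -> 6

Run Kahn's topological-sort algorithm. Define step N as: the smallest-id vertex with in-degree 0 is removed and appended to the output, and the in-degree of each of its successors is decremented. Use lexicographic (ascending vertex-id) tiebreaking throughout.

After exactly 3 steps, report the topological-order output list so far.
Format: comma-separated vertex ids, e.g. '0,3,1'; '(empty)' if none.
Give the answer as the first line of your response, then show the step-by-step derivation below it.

0,1,2

step 1: output 0; order=[0]; indeg=(0,0,0,0,0,1,2,1,0)
step 2: output 1; order=[0,1]; indeg=(0,0,0,0,0,0,2,0,0)
step 3: output 2; order=[0,1,2]; indeg=(0,0,0,0,0,0,2,0,0)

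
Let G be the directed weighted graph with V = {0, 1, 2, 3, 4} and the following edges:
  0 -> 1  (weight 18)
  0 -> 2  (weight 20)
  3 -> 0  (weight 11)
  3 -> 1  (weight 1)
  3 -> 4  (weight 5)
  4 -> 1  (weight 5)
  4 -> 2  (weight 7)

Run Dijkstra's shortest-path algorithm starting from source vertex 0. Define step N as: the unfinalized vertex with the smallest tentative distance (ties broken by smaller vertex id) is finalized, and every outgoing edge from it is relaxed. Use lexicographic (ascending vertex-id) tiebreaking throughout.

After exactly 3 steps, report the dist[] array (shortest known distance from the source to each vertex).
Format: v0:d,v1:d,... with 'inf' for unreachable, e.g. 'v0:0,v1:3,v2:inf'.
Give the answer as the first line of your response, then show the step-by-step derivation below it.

v0:0,v1:18,v2:20,v3:inf,v4:inf

step 1: dist = v0:0,v1:18,v2:20,v3:inf,v4:inf
step 2: dist = v0:0,v1:18,v2:20,v3:inf,v4:inf
step 3: dist = v0:0,v1:18,v2:20,v3:inf,v4:inf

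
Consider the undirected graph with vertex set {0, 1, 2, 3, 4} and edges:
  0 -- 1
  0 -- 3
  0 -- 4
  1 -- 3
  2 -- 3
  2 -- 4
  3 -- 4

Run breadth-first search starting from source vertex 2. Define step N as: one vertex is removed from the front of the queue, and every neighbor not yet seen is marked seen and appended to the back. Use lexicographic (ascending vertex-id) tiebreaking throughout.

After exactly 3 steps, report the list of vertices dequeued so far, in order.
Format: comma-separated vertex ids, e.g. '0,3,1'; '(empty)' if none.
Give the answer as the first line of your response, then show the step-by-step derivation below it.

2,3,4

step 1: dequeue 2; queue=[3,4]; order=2
step 2: dequeue 3; queue=[4,0,1]; order=2,3
step 3: dequeue 4; queue=[0,1]; order=2,3,4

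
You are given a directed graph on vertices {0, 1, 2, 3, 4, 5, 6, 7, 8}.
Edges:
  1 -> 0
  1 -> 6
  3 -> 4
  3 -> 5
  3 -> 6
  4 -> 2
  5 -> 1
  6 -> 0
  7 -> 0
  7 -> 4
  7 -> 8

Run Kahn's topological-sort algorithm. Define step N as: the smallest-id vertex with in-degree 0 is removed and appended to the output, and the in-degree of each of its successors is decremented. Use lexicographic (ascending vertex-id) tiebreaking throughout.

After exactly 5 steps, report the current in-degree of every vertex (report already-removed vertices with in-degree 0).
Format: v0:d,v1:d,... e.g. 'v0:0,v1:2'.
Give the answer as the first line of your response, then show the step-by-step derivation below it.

v0:0,v1:0,v2:1,v3:0,v4:0,v5:0,v6:0,v7:0,v8:0

step 1: output 3; order=[3]; indeg=(3,1,1,0,1,0,1,0,1)
step 2: output 5; order=[3,5]; indeg=(3,0,1,0,1,0,1,0,1)
step 3: output 1; order=[3,5,1]; indeg=(2,0,1,0,1,0,0,0,1)
step 4: output 6; order=[3,5,1,6]; indeg=(1,0,1,0,1,0,0,0,1)
step 5: output 7; order=[3,5,1,6,7]; indeg=(0,0,1,0,0,0,0,0,0)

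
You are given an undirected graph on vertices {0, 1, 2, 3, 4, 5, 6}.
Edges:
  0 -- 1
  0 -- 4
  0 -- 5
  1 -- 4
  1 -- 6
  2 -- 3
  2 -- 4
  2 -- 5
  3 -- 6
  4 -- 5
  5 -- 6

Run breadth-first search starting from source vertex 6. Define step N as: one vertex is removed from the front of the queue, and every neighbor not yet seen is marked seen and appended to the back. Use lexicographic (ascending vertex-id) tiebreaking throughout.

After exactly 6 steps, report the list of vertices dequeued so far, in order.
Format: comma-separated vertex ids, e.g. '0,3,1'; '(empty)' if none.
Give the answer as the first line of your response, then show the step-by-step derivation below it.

6,1,3,5,0,4

step 1: dequeue 6; queue=[1,3,5]; order=6
step 2: dequeue 1; queue=[3,5,0,4]; order=6,1
step 3: dequeue 3; queue=[5,0,4,2]; order=6,1,3
step 4: dequeue 5; queue=[0,4,2]; order=6,1,3,5
step 5: dequeue 0; queue=[4,2]; order=6,1,3,5,0
step 6: dequeue 4; queue=[2]; order=6,1,3,5,0,4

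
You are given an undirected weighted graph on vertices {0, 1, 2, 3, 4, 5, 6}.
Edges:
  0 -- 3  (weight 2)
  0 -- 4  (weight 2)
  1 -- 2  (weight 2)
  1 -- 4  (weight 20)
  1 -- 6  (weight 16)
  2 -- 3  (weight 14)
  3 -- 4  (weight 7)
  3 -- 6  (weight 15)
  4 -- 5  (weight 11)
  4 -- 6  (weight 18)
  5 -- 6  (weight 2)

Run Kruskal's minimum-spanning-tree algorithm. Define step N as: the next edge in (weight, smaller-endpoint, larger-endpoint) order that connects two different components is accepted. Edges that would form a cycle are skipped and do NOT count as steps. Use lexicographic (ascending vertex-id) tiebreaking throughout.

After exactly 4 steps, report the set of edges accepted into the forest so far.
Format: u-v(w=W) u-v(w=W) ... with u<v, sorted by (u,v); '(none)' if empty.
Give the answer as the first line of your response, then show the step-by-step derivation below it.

0-3(w=2) 0-4(w=2) 1-2(w=2) 5-6(w=2)

step 1: add edge 0-3 (w=2); MST = {0-3(w=2)}
step 2: add edge 0-4 (w=2); MST = {0-3(w=2) 0-4(w=2)}
step 3: add edge 1-2 (w=2); MST = {0-3(w=2) 0-4(w=2) 1-2(w=2)}
step 4: add edge 5-6 (w=2); MST = {0-3(w=2) 0-4(w=2) 1-2(w=2) 5-6(w=2)}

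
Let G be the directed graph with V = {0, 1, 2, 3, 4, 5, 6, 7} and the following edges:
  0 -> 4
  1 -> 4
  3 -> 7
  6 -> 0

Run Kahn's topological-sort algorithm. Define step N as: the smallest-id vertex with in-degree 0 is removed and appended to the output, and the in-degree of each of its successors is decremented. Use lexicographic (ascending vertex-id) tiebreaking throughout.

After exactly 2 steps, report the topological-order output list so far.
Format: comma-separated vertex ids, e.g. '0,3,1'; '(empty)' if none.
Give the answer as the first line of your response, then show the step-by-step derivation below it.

1,2

step 1: output 1; order=[1]; indeg=(1,0,0,0,1,0,0,1)
step 2: output 2; order=[1,2]; indeg=(1,0,0,0,1,0,0,1)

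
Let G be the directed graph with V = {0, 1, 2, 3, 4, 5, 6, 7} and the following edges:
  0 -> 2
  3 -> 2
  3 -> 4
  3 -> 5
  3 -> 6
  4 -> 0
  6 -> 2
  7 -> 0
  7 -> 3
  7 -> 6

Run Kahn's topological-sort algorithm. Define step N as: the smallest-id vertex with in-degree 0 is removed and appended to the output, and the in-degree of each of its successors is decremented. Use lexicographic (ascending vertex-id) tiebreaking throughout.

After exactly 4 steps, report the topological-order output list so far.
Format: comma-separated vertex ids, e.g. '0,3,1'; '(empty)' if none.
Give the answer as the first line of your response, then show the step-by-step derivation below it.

1,7,3,4

step 1: output 1; order=[1]; indeg=(2,0,3,1,1,1,2,0)
step 2: output 7; order=[1,7]; indeg=(1,0,3,0,1,1,1,0)
step 3: output 3; order=[1,7,3]; indeg=(1,0,2,0,0,0,0,0)
step 4: output 4; order=[1,7,3,4]; indeg=(0,0,2,0,0,0,0,0)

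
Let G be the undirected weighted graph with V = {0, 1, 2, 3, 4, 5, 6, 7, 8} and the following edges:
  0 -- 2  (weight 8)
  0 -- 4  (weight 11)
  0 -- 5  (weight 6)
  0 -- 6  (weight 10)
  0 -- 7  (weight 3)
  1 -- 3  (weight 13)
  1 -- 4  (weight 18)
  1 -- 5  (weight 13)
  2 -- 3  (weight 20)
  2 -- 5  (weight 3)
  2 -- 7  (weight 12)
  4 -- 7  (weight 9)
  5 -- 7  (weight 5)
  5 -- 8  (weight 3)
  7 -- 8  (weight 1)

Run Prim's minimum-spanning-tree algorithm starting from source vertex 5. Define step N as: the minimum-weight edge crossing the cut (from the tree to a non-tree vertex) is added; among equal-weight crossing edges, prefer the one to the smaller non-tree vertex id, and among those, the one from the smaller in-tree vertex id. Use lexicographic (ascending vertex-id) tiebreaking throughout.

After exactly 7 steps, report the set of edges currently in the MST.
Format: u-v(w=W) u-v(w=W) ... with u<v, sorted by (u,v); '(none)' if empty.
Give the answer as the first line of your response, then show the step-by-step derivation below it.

0-6(w=10) 0-7(w=3) 1-5(w=13) 2-5(w=3) 4-7(w=9) 5-8(w=3) 7-8(w=1)

step 1: add edge 2-5 (w=3); MST = {2-5(w=3)}
step 2: add edge 5-8 (w=3); MST = {2-5(w=3) 5-8(w=3)}
step 3: add edge 7-8 (w=1); MST = {2-5(w=3) 5-8(w=3) 7-8(w=1)}
step 4: add edge 0-7 (w=3); MST = {0-7(w=3) 2-5(w=3) 5-8(w=3) 7-8(w=1)}
step 5: add edge 4-7 (w=9); MST = {0-7(w=3) 2-5(w=3) 4-7(w=9) 5-8(w=3) 7-8(w=1)}
step 6: add edge 0-6 (w=10); MST = {0-6(w=10) 0-7(w=3) 2-5(w=3) 4-7(w=9) 5-8(w=3) 7-8(w=1)}
step 7: add edge 1-5 (w=13); MST = {0-6(w=10) 0-7(w=3) 1-5(w=13) 2-5(w=3) 4-7(w=9) 5-8(w=3) 7-8(w=1)}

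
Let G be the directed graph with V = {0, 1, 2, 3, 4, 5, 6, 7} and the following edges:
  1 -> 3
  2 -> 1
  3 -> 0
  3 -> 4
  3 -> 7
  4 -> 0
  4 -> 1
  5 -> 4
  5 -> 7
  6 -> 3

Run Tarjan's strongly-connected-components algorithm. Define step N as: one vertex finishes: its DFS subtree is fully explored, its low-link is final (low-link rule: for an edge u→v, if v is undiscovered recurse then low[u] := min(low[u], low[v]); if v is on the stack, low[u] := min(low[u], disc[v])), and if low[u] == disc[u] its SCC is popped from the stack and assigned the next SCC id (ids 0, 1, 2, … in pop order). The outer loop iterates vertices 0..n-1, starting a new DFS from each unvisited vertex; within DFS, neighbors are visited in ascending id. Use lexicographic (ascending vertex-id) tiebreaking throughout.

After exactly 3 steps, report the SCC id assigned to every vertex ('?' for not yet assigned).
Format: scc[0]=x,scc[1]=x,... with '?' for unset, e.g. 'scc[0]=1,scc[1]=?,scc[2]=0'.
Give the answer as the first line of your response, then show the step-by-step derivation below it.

scc[0]=0,scc[1]=?,scc[2]=?,scc[3]=?,scc[4]=?,scc[5]=?,scc[6]=?,scc[7]=1

step 1: low=(low[0]=0,low[1]=?,low[2]=?,low[3]=?,low[4]=?,low[5]=?,low[6]=?,low[7]=?); scc=(scc[0]=0,scc[1]=?,scc[2]=?,scc[3]=?,scc[4]=?,scc[5]=?,scc[6]=?,scc[7]=?)
step 2: low=(low[0]=0,low[1]=1,low[2]=?,low[3]=2,low[4]=1,low[5]=?,low[6]=?,low[7]=?); scc=(scc[0]=0,scc[1]=?,scc[2]=?,scc[3]=?,scc[4]=?,scc[5]=?,scc[6]=?,scc[7]=?)
step 3: low=(low[0]=0,low[1]=1,low[2]=?,low[3]=1,low[4]=1,low[5]=?,low[6]=?,low[7]=4); scc=(scc[0]=0,scc[1]=?,scc[2]=?,scc[3]=?,scc[4]=?,scc[5]=?,scc[6]=?,scc[7]=1)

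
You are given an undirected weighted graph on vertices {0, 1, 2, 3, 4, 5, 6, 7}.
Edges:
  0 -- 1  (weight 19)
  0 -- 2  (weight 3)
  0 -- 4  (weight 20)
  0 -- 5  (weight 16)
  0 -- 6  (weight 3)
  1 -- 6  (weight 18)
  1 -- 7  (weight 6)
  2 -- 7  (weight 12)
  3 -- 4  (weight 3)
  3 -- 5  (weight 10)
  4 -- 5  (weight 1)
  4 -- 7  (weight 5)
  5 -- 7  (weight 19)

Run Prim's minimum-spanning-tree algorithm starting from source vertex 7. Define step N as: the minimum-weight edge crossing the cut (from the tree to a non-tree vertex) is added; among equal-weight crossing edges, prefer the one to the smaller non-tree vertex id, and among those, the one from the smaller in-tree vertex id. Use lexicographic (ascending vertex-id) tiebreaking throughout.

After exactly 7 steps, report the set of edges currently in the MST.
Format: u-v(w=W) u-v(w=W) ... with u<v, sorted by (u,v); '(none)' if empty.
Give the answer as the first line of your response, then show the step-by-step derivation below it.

0-2(w=3) 0-6(w=3) 1-7(w=6) 2-7(w=12) 3-4(w=3) 4-5(w=1) 4-7(w=5)

step 1: add edge 4-7 (w=5); MST = {4-7(w=5)}
step 2: add edge 4-5 (w=1); MST = {4-5(w=1) 4-7(w=5)}
step 3: add edge 3-4 (w=3); MST = {3-4(w=3) 4-5(w=1) 4-7(w=5)}
step 4: add edge 1-7 (w=6); MST = {1-7(w=6) 3-4(w=3) 4-5(w=1) 4-7(w=5)}
step 5: add edge 2-7 (w=12); MST = {1-7(w=6) 2-7(w=12) 3-4(w=3) 4-5(w=1) 4-7(w=5)}
step 6: add edge 0-2 (w=3); MST = {0-2(w=3) 1-7(w=6) 2-7(w=12) 3-4(w=3) 4-5(w=1) 4-7(w=5)}
step 7: add edge 0-6 (w=3); MST = {0-2(w=3) 0-6(w=3) 1-7(w=6) 2-7(w=12) 3-4(w=3) 4-5(w=1) 4-7(w=5)}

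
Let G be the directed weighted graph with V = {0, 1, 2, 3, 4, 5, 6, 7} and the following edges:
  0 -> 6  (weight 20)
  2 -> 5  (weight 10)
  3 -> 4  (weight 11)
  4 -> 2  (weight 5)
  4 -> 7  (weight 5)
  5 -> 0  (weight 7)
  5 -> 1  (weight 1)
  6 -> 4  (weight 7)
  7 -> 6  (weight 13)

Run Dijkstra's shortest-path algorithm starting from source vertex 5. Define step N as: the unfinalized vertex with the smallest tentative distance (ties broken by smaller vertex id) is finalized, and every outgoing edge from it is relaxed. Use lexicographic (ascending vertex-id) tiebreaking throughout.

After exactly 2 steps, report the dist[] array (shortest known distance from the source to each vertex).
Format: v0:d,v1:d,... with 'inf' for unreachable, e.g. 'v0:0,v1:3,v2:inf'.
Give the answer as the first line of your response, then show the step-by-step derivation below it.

v0:7,v1:1,v2:inf,v3:inf,v4:inf,v5:0,v6:inf,v7:inf

step 1: dist = v0:7,v1:1,v2:inf,v3:inf,v4:inf,v5:0,v6:inf,v7:inf
step 2: dist = v0:7,v1:1,v2:inf,v3:inf,v4:inf,v5:0,v6:inf,v7:inf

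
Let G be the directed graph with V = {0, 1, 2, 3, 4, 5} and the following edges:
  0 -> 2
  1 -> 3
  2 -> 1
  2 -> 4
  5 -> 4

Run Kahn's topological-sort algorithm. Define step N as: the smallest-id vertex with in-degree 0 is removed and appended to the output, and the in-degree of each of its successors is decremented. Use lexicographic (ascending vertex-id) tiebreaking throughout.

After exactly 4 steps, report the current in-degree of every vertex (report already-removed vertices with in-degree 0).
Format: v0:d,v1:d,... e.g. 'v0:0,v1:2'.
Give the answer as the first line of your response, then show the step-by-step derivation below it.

v0:0,v1:0,v2:0,v3:0,v4:1,v5:0

step 1: output 0; order=[0]; indeg=(0,1,0,1,2,0)
step 2: output 2; order=[0,2]; indeg=(0,0,0,1,1,0)
step 3: output 1; order=[0,2,1]; indeg=(0,0,0,0,1,0)
step 4: output 3; order=[0,2,1,3]; indeg=(0,0,0,0,1,0)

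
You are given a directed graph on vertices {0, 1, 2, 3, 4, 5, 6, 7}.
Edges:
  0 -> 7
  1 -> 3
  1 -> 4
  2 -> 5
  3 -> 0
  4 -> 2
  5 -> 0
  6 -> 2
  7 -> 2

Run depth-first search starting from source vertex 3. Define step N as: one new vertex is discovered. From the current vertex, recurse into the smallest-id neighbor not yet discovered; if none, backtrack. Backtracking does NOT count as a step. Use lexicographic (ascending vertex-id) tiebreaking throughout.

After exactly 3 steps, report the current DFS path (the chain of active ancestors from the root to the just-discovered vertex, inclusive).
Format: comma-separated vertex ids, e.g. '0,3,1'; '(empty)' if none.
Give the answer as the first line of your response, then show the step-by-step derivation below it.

3,0,7

step 1: discover 3; path=3; order=3
step 2: discover 0; path=3>0; order=3,0
step 3: discover 7; path=3>0>7; order=3,0,7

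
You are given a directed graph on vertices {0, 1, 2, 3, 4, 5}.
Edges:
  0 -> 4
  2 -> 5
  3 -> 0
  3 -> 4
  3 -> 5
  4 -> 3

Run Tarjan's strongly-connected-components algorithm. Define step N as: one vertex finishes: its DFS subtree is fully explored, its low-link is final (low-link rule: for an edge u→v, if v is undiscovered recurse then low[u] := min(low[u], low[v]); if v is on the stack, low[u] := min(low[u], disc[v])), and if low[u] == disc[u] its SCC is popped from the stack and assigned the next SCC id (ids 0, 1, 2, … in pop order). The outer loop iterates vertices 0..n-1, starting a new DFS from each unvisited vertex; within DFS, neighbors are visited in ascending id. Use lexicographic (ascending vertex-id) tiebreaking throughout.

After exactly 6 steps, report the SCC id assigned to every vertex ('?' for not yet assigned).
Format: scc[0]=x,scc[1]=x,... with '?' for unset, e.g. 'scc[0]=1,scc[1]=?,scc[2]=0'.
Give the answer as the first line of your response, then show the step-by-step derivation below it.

scc[0]=1,scc[1]=2,scc[2]=3,scc[3]=1,scc[4]=1,scc[5]=0

step 1: low=(low[0]=0,low[1]=?,low[2]=?,low[3]=0,low[4]=1,low[5]=3); scc=(scc[0]=?,scc[1]=?,scc[2]=?,scc[3]=?,scc[4]=?,scc[5]=0)
step 2: low=(low[0]=0,low[1]=?,low[2]=?,low[3]=0,low[4]=1,low[5]=3); scc=(scc[0]=?,scc[1]=?,scc[2]=?,scc[3]=?,scc[4]=?,scc[5]=0)
step 3: low=(low[0]=0,low[1]=?,low[2]=?,low[3]=0,low[4]=0,low[5]=3); scc=(scc[0]=?,scc[1]=?,scc[2]=?,scc[3]=?,scc[4]=?,scc[5]=0)
step 4: low=(low[0]=0,low[1]=?,low[2]=?,low[3]=0,low[4]=0,low[5]=3); scc=(scc[0]=1,scc[1]=?,scc[2]=?,scc[3]=1,scc[4]=1,scc[5]=0)
step 5: low=(low[0]=0,low[1]=4,low[2]=?,low[3]=0,low[4]=0,low[5]=3); scc=(scc[0]=1,scc[1]=2,scc[2]=?,scc[3]=1,scc[4]=1,scc[5]=0)
step 6: low=(low[0]=0,low[1]=4,low[2]=5,low[3]=0,low[4]=0,low[5]=3); scc=(scc[0]=1,scc[1]=2,scc[2]=3,scc[3]=1,scc[4]=1,scc[5]=0)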